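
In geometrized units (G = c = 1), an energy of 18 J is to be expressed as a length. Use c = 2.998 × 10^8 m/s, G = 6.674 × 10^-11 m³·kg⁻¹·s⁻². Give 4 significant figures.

1.487 × 10^-43 m

Energy → length via G/c⁴.
18 J × (G/c⁴) = 1.487 × 10^-43 m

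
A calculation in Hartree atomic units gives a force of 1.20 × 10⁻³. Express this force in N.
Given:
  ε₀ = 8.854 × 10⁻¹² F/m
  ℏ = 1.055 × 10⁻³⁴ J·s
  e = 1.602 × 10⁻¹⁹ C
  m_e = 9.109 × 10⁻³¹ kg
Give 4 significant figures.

One atomic unit of force: F_au = E_h/a₀ = m_e²e⁶/((4πε₀)³ℏ⁴) = 8.220 × 10⁻⁸ N.
1.20 × 10⁻³ × 8.220 × 10⁻⁸ N = 9.864 × 10⁻¹¹ N

9.864 × 10⁻¹¹ N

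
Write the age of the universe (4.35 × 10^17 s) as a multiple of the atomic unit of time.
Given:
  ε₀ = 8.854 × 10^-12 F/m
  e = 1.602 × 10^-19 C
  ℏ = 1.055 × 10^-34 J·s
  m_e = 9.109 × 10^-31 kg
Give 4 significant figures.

atomic unit of time: τ_au = (4πε₀)²ℏ³/(m_e e⁴) = 2.423 × 10^-17 s.
4.35 × 10^17 / 2.423 × 10^-17 = 1.795 × 10^34

1.795 × 10^34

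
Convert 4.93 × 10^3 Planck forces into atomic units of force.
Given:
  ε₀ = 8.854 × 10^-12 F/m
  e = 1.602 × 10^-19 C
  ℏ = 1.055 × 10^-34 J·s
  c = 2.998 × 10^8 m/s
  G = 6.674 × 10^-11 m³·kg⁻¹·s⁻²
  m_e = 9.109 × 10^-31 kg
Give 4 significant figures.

7.260 × 10^54

Planck force: F_P = c⁴/G = 1.210 × 10^44 N
atomic unit of force: F_au = E_h/a₀ = m_e²e⁶/((4πε₀)³ℏ⁴) = 8.220 × 10^-8 N
4.93 × 10^3 × 1.210 × 10^44 / 8.220 × 10^-8 = 7.260 × 10^54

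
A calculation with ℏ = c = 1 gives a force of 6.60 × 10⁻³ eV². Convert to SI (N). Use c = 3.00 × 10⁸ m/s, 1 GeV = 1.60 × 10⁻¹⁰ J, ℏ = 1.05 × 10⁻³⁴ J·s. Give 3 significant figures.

5.36 × 10⁻¹⁵ N

Force is [E]/[L] = [E]²/(ℏc); restore (ℏc)⁻¹.
1 GeV² → 1/(ℏc) × (1 GeV in J)² = 8.13 × 10⁵ N.
Convert the energy scale: 6.60 × 10⁻³ eV² = 6.60 × 10⁻²¹ GeV².
Result: 6.60 × 10⁻²¹ × 8.13 × 10⁵ = 5.36 × 10⁻¹⁵ N.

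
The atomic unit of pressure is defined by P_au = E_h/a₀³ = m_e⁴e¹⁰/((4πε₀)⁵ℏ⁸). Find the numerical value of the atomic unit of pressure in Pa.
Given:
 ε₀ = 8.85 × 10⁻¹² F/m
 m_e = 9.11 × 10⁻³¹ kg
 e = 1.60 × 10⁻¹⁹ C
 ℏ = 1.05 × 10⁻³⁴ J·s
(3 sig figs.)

3.01 × 10¹³ Pa

P_au = E_h/a₀³ = m_e⁴e¹⁰/((4πε₀)⁵ℏ⁸)
E_h = 4.38 × 10⁻¹⁸ J
a₀ = 5.26 × 10⁻¹¹ m
E_h/a₀³ = 3.01 × 10¹³ Pa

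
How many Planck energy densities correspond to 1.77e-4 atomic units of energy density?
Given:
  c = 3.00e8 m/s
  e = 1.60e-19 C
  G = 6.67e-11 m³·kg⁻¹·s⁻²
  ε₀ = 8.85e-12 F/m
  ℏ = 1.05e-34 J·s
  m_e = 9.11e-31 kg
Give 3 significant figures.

atomic unit of energy density: u_au = E_h/a₀³ = m_e⁴e¹⁰/((4πε₀)⁵ℏ⁸) = 3.01e13 J/m³
Planck energy density: u_P = c⁷/(ℏG²) = 4.68e113 J/m³
1.77e-4 × 3.01e13 / 4.68e113 = 1.14e-104

1.14e-104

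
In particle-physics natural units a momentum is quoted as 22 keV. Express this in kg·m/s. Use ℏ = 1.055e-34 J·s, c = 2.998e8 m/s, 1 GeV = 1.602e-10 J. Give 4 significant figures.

Momentum is [E]/c; divide by c.
1 GeV → 1/c × (1 GeV in J) = 5.344e-19 kg·m/s.
Convert the energy scale: 22 keV = 2.20e-5 GeV.
Result: 2.20e-5 × 5.344e-19 = 1.176e-23 kg·m/s.

1.176e-23 kg·m/s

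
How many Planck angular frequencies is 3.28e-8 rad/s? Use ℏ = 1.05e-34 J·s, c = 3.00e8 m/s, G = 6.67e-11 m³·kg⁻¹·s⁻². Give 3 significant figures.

1.76e-51

Planck angular frequency: ω_P = √(c⁵/(ℏG)) = 1.86e43 rad/s.
3.28e-8 / 1.86e43 = 1.76e-51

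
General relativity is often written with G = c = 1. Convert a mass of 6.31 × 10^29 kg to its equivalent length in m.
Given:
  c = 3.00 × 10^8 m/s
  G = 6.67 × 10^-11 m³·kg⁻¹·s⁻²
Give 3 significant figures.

In G = c = 1 units mass has dimensions of length; the conversion factor is G/c².
6.31 × 10^29 kg × (G/c²) = 468 m

468 m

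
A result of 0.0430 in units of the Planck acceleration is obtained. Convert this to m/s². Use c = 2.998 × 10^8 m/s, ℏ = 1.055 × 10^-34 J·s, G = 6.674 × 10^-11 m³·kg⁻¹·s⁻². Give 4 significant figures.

One Planck acceleration: a_P = √(c⁷/(ℏG)) = 5.560 × 10^51 m/s².
0.0430 × 5.560 × 10^51 m/s² = 2.391 × 10^50 m/s²

2.391 × 10^50 m/s²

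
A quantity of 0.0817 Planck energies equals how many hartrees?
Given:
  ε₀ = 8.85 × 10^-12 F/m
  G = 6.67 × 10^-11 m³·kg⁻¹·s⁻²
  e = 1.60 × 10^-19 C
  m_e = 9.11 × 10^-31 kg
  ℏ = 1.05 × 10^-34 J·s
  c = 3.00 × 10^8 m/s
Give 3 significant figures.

3.65 × 10^25

Planck energy: E_P = √(ℏc⁵/G) = 1.96 × 10^9 J
hartree: E_h = m_e e⁴/(4πε₀ℏ)² = 4.38 × 10^-18 J
0.0817 × 1.96 × 10^9 / 4.38 × 10^-18 = 3.65 × 10^25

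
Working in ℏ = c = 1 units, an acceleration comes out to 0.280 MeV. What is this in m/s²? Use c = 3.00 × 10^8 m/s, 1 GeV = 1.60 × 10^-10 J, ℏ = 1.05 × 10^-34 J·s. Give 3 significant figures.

1.28 × 10^29 m/s²

Acceleration is [L]/[T]² = c·[E]/ℏ.
1 GeV → c/ℏ × (1 GeV in J) = 4.57 × 10^32 m/s².
Convert the energy scale: 0.280 MeV = 2.80 × 10^-4 GeV.
Result: 2.80 × 10^-4 × 4.57 × 10^32 = 1.28 × 10^29 m/s².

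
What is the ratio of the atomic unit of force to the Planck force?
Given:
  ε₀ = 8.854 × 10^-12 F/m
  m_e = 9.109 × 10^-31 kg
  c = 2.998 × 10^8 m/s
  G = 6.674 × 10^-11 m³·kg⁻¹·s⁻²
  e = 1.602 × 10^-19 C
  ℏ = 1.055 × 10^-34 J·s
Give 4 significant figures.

atomic unit of force: F_au = E_h/a₀ = m_e²e⁶/((4πε₀)³ℏ⁴) = 8.220 × 10^-8 N
Planck force: F_P = c⁴/G = 1.210 × 10^44 N
ratio = 8.220 × 10^-8 / 1.210 × 10^44 = 6.791 × 10^-52

6.791 × 10^-52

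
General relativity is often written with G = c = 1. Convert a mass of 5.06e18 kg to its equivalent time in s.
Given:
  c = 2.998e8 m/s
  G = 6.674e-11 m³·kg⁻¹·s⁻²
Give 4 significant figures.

1.253e-17 s

Mass → time via G/c³.
5.06e18 kg × (G/c³) = 1.253e-17 s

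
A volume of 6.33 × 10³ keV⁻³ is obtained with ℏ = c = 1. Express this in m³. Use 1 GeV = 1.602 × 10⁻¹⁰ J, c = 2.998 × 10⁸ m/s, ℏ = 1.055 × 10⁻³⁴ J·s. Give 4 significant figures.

Volume is [L]³ = [E]⁻³·(ℏc)³.
1 GeV⁻³ → (ℏc)³ × (1 GeV in J)⁻³ = 7.696 × 10⁻⁴⁸ m³.
Convert the energy scale: 6.33 × 10³ keV⁻³ = 6.33 × 10²¹ GeV⁻³.
Result: 6.33 × 10²¹ × 7.696 × 10⁻⁴⁸ = 4.872 × 10⁻²⁶ m³.

4.872 × 10⁻²⁶ m³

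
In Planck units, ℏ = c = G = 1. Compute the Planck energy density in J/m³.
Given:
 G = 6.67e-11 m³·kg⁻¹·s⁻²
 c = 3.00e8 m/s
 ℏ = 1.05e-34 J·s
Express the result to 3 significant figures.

4.68e113 J/m³

Dimensional analysis gives u_P = c⁷/(ℏG²).
  = 2.19e59 / 4.67e-55
  = 4.68e113 J/m³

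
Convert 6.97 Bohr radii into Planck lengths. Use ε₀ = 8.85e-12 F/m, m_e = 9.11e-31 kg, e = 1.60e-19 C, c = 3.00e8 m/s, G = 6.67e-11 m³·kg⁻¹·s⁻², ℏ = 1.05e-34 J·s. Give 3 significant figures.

Bohr radius: a₀ = 4πε₀ℏ²/(m_e e²) = 5.26e-11 m
Planck length: ℓ_P = √(ℏG/c³) = 1.61e-35 m
6.97 × 5.26e-11 / 1.61e-35 = 2.28e25

2.28e25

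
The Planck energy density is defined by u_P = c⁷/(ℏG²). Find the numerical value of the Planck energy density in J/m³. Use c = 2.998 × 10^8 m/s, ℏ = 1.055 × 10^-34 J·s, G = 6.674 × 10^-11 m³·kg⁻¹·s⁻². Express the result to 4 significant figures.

u_P = c⁷/(ℏG²)
  = 2.177 × 10^59 / 4.699 × 10^-55
  = 4.632 × 10^113 J/m³

4.632 × 10^113 J/m³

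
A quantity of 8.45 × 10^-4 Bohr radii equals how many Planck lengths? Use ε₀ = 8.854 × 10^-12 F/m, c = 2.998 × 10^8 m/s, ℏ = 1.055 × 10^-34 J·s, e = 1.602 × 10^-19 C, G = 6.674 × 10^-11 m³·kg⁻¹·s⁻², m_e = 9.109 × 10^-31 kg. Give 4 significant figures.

Bohr radius: a₀ = 4πε₀ℏ²/(m_e e²) = 5.297 × 10^-11 m
Planck length: ℓ_P = √(ℏG/c³) = 1.616 × 10^-35 m
8.45 × 10^-4 × 5.297 × 10^-11 / 1.616 × 10^-35 = 2.769 × 10^21

2.769 × 10^21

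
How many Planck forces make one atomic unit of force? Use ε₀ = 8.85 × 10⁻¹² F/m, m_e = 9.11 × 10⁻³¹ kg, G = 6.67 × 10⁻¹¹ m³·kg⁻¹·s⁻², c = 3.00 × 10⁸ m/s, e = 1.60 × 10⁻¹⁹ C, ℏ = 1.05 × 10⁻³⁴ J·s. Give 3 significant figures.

atomic unit of force: F_au = E_h/a₀ = m_e²e⁶/((4πε₀)³ℏ⁴) = 8.33 × 10⁻⁸ N
Planck force: F_P = c⁴/G = 1.21 × 10⁴⁴ N
ratio = 8.33 × 10⁻⁸ / 1.21 × 10⁴⁴ = 6.86 × 10⁻⁵²

6.86 × 10⁻⁵²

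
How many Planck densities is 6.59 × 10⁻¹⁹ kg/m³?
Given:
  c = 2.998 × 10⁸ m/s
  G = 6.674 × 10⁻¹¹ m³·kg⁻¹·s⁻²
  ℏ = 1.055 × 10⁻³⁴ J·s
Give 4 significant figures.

Planck density: ρ_P = c⁵/(ℏG²) = 5.154 × 10⁹⁶ kg/m³.
6.59 × 10⁻¹⁹ / 5.154 × 10⁹⁶ = 1.279 × 10⁻¹¹⁵

1.279 × 10⁻¹¹⁵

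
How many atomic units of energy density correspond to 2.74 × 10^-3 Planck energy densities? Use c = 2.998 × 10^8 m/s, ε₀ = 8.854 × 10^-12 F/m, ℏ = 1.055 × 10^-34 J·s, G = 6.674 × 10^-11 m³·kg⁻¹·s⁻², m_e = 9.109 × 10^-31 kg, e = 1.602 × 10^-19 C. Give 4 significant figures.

Planck energy density: u_P = c⁷/(ℏG²) = 4.632 × 10^113 J/m³
atomic unit of energy density: u_au = E_h/a₀³ = m_e⁴e¹⁰/((4πε₀)⁵ℏ⁸) = 2.929 × 10^13 J/m³
2.74 × 10^-3 × 4.632 × 10^113 / 2.929 × 10^13 = 4.333 × 10^97

4.333 × 10^97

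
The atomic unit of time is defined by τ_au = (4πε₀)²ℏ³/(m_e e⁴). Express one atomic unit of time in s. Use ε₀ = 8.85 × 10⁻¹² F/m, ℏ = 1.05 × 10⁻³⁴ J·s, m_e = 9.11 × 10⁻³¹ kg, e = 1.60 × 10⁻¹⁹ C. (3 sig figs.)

2.40 × 10⁻¹⁷ s

τ_au = (4πε₀)²ℏ³/(m_e e⁴)
E_h = 4.38 × 10⁻¹⁸ J
ℏ/E_h = 2.40 × 10⁻¹⁷ s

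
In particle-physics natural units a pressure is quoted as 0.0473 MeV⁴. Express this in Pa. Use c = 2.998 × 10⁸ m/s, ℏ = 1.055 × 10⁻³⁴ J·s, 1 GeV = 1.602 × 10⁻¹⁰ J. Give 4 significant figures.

Pressure is [E]/[L]³ = [E]⁴/(ℏc)³.
1 GeV⁴ → 1/(ℏc)³ × (1 GeV in J)⁴ = 2.082 × 10³⁷ Pa.
Convert the energy scale: 0.0473 MeV⁴ = 4.73 × 10⁻¹⁴ GeV⁴.
Result: 4.73 × 10⁻¹⁴ × 2.082 × 10³⁷ = 9.846 × 10²³ Pa.

9.846 × 10²³ Pa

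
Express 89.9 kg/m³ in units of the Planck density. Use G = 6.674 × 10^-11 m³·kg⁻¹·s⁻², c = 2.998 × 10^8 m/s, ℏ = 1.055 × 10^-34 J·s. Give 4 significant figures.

Planck density: ρ_P = c⁵/(ℏG²) = 5.154 × 10^96 kg/m³.
89.9 / 5.154 × 10^96 = 1.744 × 10^-95

1.744 × 10^-95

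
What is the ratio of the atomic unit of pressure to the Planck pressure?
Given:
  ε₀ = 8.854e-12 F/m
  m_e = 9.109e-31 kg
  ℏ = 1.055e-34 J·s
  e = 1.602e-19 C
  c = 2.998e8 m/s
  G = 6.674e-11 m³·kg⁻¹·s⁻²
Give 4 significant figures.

atomic unit of pressure: P_au = E_h/a₀³ = m_e⁴e¹⁰/((4πε₀)⁵ℏ⁸) = 2.929e13 Pa
Planck pressure: p_P = c⁷/(ℏG²) = 4.632e113 Pa
ratio = 2.929e13 / 4.632e113 = 6.323e-101

6.323e-101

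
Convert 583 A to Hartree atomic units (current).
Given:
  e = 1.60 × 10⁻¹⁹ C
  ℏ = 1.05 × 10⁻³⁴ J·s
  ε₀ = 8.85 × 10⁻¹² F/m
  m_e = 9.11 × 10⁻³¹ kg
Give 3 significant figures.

8.74 × 10⁴

atomic unit of electric current: I_au = e E_h/ℏ = m_e e⁵/((4πε₀)²ℏ³) = 6.67 × 10⁻³ A.
583 / 6.67 × 10⁻³ = 8.74 × 10⁴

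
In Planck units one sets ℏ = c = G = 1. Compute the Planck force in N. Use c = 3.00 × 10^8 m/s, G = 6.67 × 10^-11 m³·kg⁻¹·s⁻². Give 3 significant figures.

F_P = c⁴/G
  = 8.10 × 10^33 / 6.67 × 10^-11
  = 1.21 × 10^44 N

1.21 × 10^44 N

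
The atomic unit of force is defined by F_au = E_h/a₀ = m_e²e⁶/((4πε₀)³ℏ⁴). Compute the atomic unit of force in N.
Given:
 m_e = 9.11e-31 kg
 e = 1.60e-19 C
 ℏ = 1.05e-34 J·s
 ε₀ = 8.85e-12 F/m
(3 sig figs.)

F_au = E_h/a₀ = m_e²e⁶/((4πε₀)³ℏ⁴)
E_h = 4.38e-18 J
a₀ = 5.26e-11 m
E_h/a₀ = 8.33e-8 N

8.33e-8 N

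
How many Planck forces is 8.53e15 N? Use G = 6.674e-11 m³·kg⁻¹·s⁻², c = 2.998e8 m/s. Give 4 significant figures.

7.047e-29

Planck force: F_P = c⁴/G = 1.210e44 N.
8.53e15 / 1.210e44 = 7.047e-29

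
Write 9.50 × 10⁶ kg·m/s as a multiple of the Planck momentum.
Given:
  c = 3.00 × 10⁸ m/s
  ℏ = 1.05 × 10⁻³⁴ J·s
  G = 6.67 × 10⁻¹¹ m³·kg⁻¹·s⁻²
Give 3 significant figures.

Planck momentum: p_P = √(ℏc³/G) = 6.52 kg·m/s.
9.50 × 10⁶ / 6.52 = 1.46 × 10⁶

1.46 × 10⁶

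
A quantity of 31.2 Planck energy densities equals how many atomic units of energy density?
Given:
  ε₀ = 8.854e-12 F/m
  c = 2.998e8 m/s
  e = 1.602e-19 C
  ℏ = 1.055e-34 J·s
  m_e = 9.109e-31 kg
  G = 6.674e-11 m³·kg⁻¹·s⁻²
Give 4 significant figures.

4.934e101

Planck energy density: u_P = c⁷/(ℏG²) = 4.632e113 J/m³
atomic unit of energy density: u_au = E_h/a₀³ = m_e⁴e¹⁰/((4πε₀)⁵ℏ⁸) = 2.929e13 J/m³
31.2 × 4.632e113 / 2.929e13 = 4.934e101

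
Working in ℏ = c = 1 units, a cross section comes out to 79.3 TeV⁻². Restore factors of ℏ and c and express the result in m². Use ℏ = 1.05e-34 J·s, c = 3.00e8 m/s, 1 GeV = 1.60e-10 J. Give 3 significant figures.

3.07e-36 m²

Area is [L]² = [E]⁻²·(ℏc)²; restore (ℏc)².
1 GeV⁻² → (ℏc)² × (1 GeV in J)⁻² = 3.88e-32 m².
Convert the energy scale: 79.3 TeV⁻² = 7.93e-5 GeV⁻².
Result: 7.93e-5 × 3.88e-32 = 3.07e-36 m².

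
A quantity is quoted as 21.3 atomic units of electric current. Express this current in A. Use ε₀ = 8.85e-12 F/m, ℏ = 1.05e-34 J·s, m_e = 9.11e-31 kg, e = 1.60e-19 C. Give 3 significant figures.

One atomic unit of electric current: I_au = e E_h/ℏ = m_e e⁵/((4πε₀)²ℏ³) = 6.67e-3 A.
21.3 × 6.67e-3 A = 0.142 A

0.142 A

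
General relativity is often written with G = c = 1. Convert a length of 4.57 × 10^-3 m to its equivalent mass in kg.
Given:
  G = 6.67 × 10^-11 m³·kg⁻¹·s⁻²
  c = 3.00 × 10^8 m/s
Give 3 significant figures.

Length → mass via c²/G.
4.57 × 10^-3 m × (c²/G) = 6.17 × 10^24 kg

6.17 × 10^24 kg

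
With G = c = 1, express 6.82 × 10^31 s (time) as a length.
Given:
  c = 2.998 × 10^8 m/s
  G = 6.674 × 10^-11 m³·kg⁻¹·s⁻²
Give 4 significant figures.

Time → length via c.
6.82 × 10^31 s × (c) = 2.045 × 10^40 m

2.045 × 10^40 m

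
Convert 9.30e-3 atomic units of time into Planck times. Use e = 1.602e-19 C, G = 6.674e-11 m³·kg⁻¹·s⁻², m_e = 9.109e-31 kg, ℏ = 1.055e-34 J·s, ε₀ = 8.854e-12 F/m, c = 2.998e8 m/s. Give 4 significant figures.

atomic unit of time: τ_au = (4πε₀)²ℏ³/(m_e e⁴) = 2.423e-17 s
Planck time: t_P = √(ℏG/c⁵) = 5.392e-44 s
9.30e-3 × 2.423e-17 / 5.392e-44 = 4.179e24

4.179e24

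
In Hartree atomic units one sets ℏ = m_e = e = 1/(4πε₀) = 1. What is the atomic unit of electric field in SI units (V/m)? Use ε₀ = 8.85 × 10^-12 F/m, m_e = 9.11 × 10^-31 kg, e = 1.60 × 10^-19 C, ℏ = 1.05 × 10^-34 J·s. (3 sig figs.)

E_au = E_h/(e a₀) = m_e²e⁵/((4πε₀)³ℏ⁴)
E_h = 4.38 × 10^-18 J
a₀ = 5.26 × 10^-11 m
E_h/(e·a₀) = 5.20 × 10^11 V/m

5.20 × 10^11 V/m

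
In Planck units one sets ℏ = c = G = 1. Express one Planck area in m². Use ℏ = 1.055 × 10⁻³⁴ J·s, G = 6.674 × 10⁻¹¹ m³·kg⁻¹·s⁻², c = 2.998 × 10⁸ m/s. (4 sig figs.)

2.613 × 10⁻⁷⁰ m²

A_P = ℏG/c³
  = 7.041 × 10⁻⁴⁵ / 2.695 × 10²⁵
  = 2.613 × 10⁻⁷⁰ m²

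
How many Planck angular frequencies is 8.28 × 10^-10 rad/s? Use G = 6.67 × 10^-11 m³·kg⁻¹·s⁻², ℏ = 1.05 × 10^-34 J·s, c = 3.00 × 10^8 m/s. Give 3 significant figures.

4.45 × 10^-53

Planck angular frequency: ω_P = √(c⁵/(ℏG)) = 1.86 × 10^43 rad/s.
8.28 × 10^-10 / 1.86 × 10^43 = 4.45 × 10^-53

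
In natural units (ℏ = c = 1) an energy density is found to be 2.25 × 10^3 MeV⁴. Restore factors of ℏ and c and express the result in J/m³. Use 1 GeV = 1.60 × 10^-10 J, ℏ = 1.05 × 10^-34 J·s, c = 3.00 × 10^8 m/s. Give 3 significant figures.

4.72 × 10^28 J/m³

[E]/[L]³ = [E]⁴/(ℏc)³; restore (ℏc)⁻³.
1 GeV⁴ → 1/(ℏc)³ × (1 GeV in J)⁴ = 2.10 × 10^37 J/m³.
Convert the energy scale: 2.25 × 10^3 MeV⁴ = 2.25 × 10^-9 GeV⁴.
Result: 2.25 × 10^-9 × 2.10 × 10^37 = 4.72 × 10^28 J/m³.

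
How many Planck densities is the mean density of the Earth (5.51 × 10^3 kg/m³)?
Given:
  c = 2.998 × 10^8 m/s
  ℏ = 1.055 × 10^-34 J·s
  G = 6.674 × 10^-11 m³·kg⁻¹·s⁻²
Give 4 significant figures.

Planck density: ρ_P = c⁵/(ℏG²) = 5.154 × 10^96 kg/m³.
5.51 × 10^3 / 5.154 × 10^96 = 1.069 × 10^-93

1.069 × 10^-93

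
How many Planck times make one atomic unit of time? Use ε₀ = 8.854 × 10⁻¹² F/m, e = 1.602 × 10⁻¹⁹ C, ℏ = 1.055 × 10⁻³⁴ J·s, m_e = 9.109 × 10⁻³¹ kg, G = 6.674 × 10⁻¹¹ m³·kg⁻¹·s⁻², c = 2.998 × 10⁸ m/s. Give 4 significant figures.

atomic unit of time: τ_au = (4πε₀)²ℏ³/(m_e e⁴) = 2.423 × 10⁻¹⁷ s
Planck time: t_P = √(ℏG/c⁵) = 5.392 × 10⁻⁴⁴ s
ratio = 2.423 × 10⁻¹⁷ / 5.392 × 10⁻⁴⁴ = 4.494 × 10²⁶

4.494 × 10²⁶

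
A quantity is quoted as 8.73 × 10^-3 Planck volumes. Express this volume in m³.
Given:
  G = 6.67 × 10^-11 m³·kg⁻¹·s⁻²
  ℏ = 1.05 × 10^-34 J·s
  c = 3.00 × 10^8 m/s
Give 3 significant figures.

3.65 × 10^-107 m³

One Planck volume: V_P = (ℏG/c³)^(3/2) = 4.18 × 10^-105 m³.
8.73 × 10^-3 × 4.18 × 10^-105 m³ = 3.65 × 10^-107 m³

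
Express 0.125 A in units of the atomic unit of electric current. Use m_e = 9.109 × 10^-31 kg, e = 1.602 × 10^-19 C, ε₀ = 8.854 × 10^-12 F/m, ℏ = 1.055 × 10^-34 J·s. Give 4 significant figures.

atomic unit of electric current: I_au = e E_h/ℏ = m_e e⁵/((4πε₀)²ℏ³) = 6.612 × 10^-3 A.
0.125 / 6.612 × 10^-3 = 18.91

18.91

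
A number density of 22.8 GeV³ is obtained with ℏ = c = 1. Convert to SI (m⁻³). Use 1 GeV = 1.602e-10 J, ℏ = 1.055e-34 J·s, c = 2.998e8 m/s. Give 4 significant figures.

Number density is [L]⁻³ = [E]³/(ℏc)³.
1 GeV³ → 1/(ℏc)³ × (1 GeV in J)³ = 1.299e47 m⁻³.
Result: 22.8 × 1.299e47 = 2.963e48 m⁻³.

2.963e48 m⁻³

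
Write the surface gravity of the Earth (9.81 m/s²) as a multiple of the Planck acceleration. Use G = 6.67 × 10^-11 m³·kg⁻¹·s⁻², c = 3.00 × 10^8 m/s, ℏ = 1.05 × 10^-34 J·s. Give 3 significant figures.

Planck acceleration: a_P = √(c⁷/(ℏG)) = 5.59 × 10^51 m/s².
9.81 / 5.59 × 10^51 = 1.76 × 10^-51

1.76 × 10^-51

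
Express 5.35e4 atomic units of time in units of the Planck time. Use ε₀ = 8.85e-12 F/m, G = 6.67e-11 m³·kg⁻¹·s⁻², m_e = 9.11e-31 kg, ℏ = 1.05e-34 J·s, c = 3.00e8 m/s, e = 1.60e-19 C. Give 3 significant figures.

atomic unit of time: τ_au = (4πε₀)²ℏ³/(m_e e⁴) = 2.40e-17 s
Planck time: t_P = √(ℏG/c⁵) = 5.37e-44 s
5.35e4 × 2.40e-17 / 5.37e-44 = 2.39e31

2.39e31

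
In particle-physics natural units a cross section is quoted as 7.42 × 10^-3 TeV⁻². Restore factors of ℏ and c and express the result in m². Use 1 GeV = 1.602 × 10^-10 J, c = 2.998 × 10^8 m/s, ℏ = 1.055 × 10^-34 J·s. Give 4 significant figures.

Area is [L]² = [E]⁻²·(ℏc)²; restore (ℏc)².
1 GeV⁻² → (ℏc)² × (1 GeV in J)⁻² = 3.898 × 10^-32 m².
Convert the energy scale: 7.42 × 10^-3 TeV⁻² = 7.42 × 10^-9 GeV⁻².
Result: 7.42 × 10^-9 × 3.898 × 10^-32 = 2.892 × 10^-40 m².

2.892 × 10^-40 m²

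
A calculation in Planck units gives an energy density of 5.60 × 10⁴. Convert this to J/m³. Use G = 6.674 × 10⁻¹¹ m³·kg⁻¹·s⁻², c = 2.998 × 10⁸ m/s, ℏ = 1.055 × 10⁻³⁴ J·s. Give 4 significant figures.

2.594 × 10¹¹⁸ J/m³

One Planck energy density: u_P = c⁷/(ℏG²) = 4.632 × 10¹¹³ J/m³.
5.60 × 10⁴ × 4.632 × 10¹¹³ J/m³ = 2.594 × 10¹¹⁸ J/m³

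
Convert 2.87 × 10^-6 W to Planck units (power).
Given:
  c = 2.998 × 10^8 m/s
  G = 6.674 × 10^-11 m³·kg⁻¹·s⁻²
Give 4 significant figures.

7.909 × 10^-59

Planck power: P_P = c⁵/G = 3.629 × 10^52 W.
2.87 × 10^-6 / 3.629 × 10^52 = 7.909 × 10^-59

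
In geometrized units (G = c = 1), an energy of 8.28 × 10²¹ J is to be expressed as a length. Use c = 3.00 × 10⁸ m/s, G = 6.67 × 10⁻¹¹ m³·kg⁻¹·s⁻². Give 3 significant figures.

6.82 × 10⁻²³ m

Energy → length via G/c⁴.
8.28 × 10²¹ J × (G/c⁴) = 6.82 × 10⁻²³ m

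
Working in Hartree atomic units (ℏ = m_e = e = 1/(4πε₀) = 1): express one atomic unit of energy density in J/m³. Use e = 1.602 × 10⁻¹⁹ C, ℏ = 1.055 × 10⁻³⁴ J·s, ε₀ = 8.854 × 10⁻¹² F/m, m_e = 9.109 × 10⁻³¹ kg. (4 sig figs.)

2.929 × 10¹³ J/m³

From ℏ = m_e = e = 1/(4πε₀) = 1 the energy density scale is u_au = E_h/a₀³ = m_e⁴e¹⁰/((4πε₀)⁵ℏ⁸).
E_h = 4.354 × 10⁻¹⁸ J
a₀ = 5.297 × 10⁻¹¹ m
E_h/a₀³ = 2.929 × 10¹³ J/m³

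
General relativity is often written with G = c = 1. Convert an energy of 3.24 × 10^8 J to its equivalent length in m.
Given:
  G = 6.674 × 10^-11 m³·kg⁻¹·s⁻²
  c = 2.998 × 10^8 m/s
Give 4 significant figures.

Energy → length via G/c⁴.
3.24 × 10^8 J × (G/c⁴) = 2.677 × 10^-36 m

2.677 × 10^-36 m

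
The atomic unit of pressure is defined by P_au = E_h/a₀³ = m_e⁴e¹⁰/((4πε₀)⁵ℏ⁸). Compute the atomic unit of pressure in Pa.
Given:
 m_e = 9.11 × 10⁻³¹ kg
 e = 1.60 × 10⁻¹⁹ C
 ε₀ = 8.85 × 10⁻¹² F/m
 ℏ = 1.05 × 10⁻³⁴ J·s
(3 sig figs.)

3.01 × 10¹³ Pa

P_au = E_h/a₀³ = m_e⁴e¹⁰/((4πε₀)⁵ℏ⁸)
E_h = 4.38 × 10⁻¹⁸ J
a₀ = 5.26 × 10⁻¹¹ m
E_h/a₀³ = 3.01 × 10¹³ Pa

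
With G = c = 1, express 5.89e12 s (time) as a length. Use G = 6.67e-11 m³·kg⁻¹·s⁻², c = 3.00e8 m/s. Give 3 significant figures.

Time → length via c.
5.89e12 s × (c) = 1.77e21 m

1.77e21 m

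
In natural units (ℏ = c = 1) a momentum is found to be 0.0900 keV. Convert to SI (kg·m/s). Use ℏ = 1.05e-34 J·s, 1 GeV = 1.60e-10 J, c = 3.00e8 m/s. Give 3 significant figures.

Momentum is [E]/c; divide by c.
1 GeV → 1/c × (1 GeV in J) = 5.33e-19 kg·m/s.
Convert the energy scale: 0.0900 keV = 9.00e-8 GeV.
Result: 9.00e-8 × 5.33e-19 = 4.80e-26 kg·m/s.

4.80e-26 kg·m/s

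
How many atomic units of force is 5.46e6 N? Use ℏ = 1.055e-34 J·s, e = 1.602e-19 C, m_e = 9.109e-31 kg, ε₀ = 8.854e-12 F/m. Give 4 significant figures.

atomic unit of force: F_au = E_h/a₀ = m_e²e⁶/((4πε₀)³ℏ⁴) = 8.220e-8 N.
5.46e6 / 8.220e-8 = 6.643e13

6.643e13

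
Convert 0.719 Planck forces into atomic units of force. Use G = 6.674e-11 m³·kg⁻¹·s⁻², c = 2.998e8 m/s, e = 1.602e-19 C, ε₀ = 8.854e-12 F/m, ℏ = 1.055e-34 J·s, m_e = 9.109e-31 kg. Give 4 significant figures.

1.059e51

Planck force: F_P = c⁴/G = 1.210e44 N
atomic unit of force: F_au = E_h/a₀ = m_e²e⁶/((4πε₀)³ℏ⁴) = 8.220e-8 N
0.719 × 1.210e44 / 8.220e-8 = 1.059e51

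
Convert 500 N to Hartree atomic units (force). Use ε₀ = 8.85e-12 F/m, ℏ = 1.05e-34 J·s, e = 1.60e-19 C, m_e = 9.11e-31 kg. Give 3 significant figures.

atomic unit of force: F_au = E_h/a₀ = m_e²e⁶/((4πε₀)³ℏ⁴) = 8.33e-8 N.
500 / 8.33e-8 = 6.00e9

6.00e9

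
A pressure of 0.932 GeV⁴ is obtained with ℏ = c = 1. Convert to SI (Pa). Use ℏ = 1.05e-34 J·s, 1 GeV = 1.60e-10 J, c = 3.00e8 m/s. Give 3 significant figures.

Pressure is [E]/[L]³ = [E]⁴/(ℏc)³.
1 GeV⁴ → 1/(ℏc)³ × (1 GeV in J)⁴ = 2.10e37 Pa.
Result: 0.932 × 2.10e37 = 1.95e37 Pa.

1.95e37 Pa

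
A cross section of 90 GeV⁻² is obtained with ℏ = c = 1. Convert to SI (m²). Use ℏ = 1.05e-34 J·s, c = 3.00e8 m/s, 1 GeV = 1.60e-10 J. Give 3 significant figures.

3.49e-30 m²

Area is [L]² = [E]⁻²·(ℏc)²; restore (ℏc)².
1 GeV⁻² → (ℏc)² × (1 GeV in J)⁻² = 3.88e-32 m².
Result: 90 × 3.88e-32 = 3.49e-30 m².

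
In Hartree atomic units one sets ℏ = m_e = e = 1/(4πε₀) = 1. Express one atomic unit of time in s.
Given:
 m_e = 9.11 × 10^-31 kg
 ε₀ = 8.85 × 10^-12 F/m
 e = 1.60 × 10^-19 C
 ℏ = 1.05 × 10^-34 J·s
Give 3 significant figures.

2.40 × 10^-17 s

τ_au = (4πε₀)²ℏ³/(m_e e⁴)
E_h = 4.38 × 10^-18 J
ℏ/E_h = 2.40 × 10^-17 s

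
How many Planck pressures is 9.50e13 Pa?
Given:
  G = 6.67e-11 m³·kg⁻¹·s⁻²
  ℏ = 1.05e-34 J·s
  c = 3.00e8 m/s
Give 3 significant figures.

2.03e-100

Planck pressure: p_P = c⁷/(ℏG²) = 4.68e113 Pa.
9.50e13 / 4.68e113 = 2.03e-100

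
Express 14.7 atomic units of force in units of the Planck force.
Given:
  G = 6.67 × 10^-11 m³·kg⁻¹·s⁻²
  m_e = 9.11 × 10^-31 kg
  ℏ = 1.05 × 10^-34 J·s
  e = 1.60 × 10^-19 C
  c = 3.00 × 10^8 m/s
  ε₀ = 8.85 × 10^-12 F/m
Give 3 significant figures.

1.01 × 10^-50

atomic unit of force: F_au = E_h/a₀ = m_e²e⁶/((4πε₀)³ℏ⁴) = 8.33 × 10^-8 N
Planck force: F_P = c⁴/G = 1.21 × 10^44 N
14.7 × 8.33 × 10^-8 / 1.21 × 10^44 = 1.01 × 10^-50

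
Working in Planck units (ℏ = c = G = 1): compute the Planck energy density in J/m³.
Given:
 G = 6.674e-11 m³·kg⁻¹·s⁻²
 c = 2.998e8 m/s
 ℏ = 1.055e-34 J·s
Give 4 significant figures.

4.632e113 J/m³

From ℏ = c = G = 1 the energy density scale is u_P = c⁷/(ℏG²).
  = 2.177e59 / 4.699e-55
  = 4.632e113 J/m³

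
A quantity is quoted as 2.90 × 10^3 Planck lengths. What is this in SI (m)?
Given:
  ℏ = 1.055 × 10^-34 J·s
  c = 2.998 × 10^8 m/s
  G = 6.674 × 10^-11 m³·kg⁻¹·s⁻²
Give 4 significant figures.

One Planck length: ℓ_P = √(ℏG/c³) = 1.616 × 10^-35 m.
2.90 × 10^3 × 1.616 × 10^-35 m = 4.688 × 10^-32 m

4.688 × 10^-32 m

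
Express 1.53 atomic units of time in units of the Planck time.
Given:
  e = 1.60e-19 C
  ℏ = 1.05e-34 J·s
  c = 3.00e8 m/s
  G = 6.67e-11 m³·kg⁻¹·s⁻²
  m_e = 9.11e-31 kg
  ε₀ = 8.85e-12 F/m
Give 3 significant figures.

6.83e26

atomic unit of time: τ_au = (4πε₀)²ℏ³/(m_e e⁴) = 2.40e-17 s
Planck time: t_P = √(ℏG/c⁵) = 5.37e-44 s
1.53 × 2.40e-17 / 5.37e-44 = 6.83e26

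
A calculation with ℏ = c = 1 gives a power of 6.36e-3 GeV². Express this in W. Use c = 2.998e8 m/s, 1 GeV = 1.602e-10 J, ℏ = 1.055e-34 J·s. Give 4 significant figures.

Power is [E]/[T] = [E]²/ℏ.
1 GeV² → 1/ℏ × (1 GeV in J)² = 2.433e14 W.
Result: 6.36e-3 × 2.433e14 = 1.547e12 W.

1.547e12 W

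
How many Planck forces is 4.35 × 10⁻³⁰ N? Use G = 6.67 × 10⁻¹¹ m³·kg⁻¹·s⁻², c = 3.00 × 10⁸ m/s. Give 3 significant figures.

Planck force: F_P = c⁴/G = 1.21 × 10⁴⁴ N.
4.35 × 10⁻³⁰ / 1.21 × 10⁴⁴ = 3.58 × 10⁻⁷⁴

3.58 × 10⁻⁷⁴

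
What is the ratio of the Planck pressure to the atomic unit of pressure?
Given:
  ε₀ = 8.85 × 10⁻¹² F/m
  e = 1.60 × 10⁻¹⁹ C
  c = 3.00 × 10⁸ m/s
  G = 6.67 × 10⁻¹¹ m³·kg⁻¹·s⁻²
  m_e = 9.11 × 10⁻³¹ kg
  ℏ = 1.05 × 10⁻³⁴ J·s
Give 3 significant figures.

Planck pressure: p_P = c⁷/(ℏG²) = 4.68 × 10¹¹³ Pa
atomic unit of pressure: P_au = E_h/a₀³ = m_e⁴e¹⁰/((4πε₀)⁵ℏ⁸) = 3.01 × 10¹³ Pa
ratio = 4.68 × 10¹¹³ / 3.01 × 10¹³ = 1.55 × 10¹⁰⁰

1.55 × 10¹⁰⁰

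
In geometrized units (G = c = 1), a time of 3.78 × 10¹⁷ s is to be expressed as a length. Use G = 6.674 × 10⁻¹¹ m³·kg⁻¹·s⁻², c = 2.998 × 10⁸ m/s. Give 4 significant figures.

Time → length via c.
3.78 × 10¹⁷ s × (c) = 1.133 × 10²⁶ m

1.133 × 10²⁶ m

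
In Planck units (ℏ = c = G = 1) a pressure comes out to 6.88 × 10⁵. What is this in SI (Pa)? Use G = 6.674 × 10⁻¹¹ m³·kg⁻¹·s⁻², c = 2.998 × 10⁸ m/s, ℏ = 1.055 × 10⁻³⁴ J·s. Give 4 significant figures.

One Planck pressure: p_P = c⁷/(ℏG²) = 4.632 × 10¹¹³ Pa.
6.88 × 10⁵ × 4.632 × 10¹¹³ Pa = 3.187 × 10¹¹⁹ Pa

3.187 × 10¹¹⁹ Pa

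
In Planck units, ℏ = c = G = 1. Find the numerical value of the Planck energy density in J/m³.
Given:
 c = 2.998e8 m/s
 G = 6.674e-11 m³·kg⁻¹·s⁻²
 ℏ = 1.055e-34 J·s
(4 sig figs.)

4.632e113 J/m³

From ℏ = c = G = 1 the energy density scale is u_P = c⁷/(ℏG²).
  = 2.177e59 / 4.699e-55
  = 4.632e113 J/m³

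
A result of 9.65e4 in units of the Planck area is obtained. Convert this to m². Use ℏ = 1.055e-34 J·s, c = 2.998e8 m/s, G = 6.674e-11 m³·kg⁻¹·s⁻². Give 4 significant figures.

One Planck area: A_P = ℏG/c³ = 2.613e-70 m².
9.65e4 × 2.613e-70 m² = 2.522e-65 m²

2.522e-65 m²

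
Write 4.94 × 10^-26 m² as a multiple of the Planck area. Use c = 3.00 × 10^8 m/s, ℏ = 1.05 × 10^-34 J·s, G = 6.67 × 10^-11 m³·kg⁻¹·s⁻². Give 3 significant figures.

Planck area: A_P = ℏG/c³ = 2.59 × 10^-70 m².
4.94 × 10^-26 / 2.59 × 10^-70 = 1.90 × 10^44

1.90 × 10^44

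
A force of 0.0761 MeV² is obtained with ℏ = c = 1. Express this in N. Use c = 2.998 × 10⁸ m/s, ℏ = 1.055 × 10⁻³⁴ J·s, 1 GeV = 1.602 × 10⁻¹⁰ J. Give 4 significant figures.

Force is [E]/[L] = [E]²/(ℏc); restore (ℏc)⁻¹.
1 GeV² → 1/(ℏc) × (1 GeV in J)² = 8.114 × 10⁵ N.
Convert the energy scale: 0.0761 MeV² = 7.61 × 10⁻⁸ GeV².
Result: 7.61 × 10⁻⁸ × 8.114 × 10⁵ = 0.06175 N.

0.06175 N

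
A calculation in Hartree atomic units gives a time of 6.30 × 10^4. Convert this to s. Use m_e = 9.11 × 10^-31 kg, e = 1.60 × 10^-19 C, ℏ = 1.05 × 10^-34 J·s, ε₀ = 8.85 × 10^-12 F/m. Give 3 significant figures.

One atomic unit of time: τ_au = (4πε₀)²ℏ³/(m_e e⁴) = 2.40 × 10^-17 s.
6.30 × 10^4 × 2.40 × 10^-17 s = 1.51 × 10^-12 s

1.51 × 10^-12 s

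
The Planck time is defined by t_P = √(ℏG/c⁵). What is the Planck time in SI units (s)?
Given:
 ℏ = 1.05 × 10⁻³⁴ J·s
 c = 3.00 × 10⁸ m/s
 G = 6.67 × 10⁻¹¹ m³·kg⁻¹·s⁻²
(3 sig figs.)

t_P = √(ℏG/c⁵)
  = √(2.88 × 10⁻⁸⁷)
  = 5.37 × 10⁻⁴⁴ s

5.37 × 10⁻⁴⁴ s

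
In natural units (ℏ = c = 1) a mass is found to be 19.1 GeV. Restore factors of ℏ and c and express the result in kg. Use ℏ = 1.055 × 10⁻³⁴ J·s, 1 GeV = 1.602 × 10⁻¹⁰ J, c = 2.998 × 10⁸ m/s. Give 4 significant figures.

3.404 × 10⁻²⁶ kg

Mass is [E]/c²; divide by c².
1 GeV → 1/c² × (1 GeV in J) = 1.782 × 10⁻²⁷ kg.
Result: 19.1 × 1.782 × 10⁻²⁷ = 3.404 × 10⁻²⁶ kg.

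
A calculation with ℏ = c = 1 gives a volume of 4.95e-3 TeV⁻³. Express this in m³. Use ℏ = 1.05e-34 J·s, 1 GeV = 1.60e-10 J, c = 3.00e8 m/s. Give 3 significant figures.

Volume is [L]³ = [E]⁻³·(ℏc)³.
1 GeV⁻³ → (ℏc)³ × (1 GeV in J)⁻³ = 7.63e-48 m³.
Convert the energy scale: 4.95e-3 TeV⁻³ = 4.95e-12 GeV⁻³.
Result: 4.95e-12 × 7.63e-48 = 3.78e-59 m³.

3.78e-59 m³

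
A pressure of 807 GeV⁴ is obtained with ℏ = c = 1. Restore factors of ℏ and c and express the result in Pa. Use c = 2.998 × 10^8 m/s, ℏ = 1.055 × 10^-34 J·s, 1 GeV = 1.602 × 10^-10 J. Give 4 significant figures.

1.680 × 10^40 Pa

Pressure is [E]/[L]³ = [E]⁴/(ℏc)³.
1 GeV⁴ → 1/(ℏc)³ × (1 GeV in J)⁴ = 2.082 × 10^37 Pa.
Result: 807 × 2.082 × 10^37 = 1.680 × 10^40 Pa.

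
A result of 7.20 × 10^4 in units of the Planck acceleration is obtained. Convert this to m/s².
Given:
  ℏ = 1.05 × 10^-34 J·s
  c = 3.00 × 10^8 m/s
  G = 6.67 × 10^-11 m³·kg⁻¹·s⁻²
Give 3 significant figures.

4.02 × 10^56 m/s²

One Planck acceleration: a_P = √(c⁷/(ℏG)) = 5.59 × 10^51 m/s².
7.20 × 10^4 × 5.59 × 10^51 m/s² = 4.02 × 10^56 m/s²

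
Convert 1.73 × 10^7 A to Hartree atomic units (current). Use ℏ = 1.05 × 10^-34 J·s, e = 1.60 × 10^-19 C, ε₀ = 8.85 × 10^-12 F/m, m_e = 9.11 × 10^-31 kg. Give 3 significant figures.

atomic unit of electric current: I_au = e E_h/ℏ = m_e e⁵/((4πε₀)²ℏ³) = 6.67 × 10^-3 A.
1.73 × 10^7 / 6.67 × 10^-3 = 2.59 × 10^9

2.59 × 10^9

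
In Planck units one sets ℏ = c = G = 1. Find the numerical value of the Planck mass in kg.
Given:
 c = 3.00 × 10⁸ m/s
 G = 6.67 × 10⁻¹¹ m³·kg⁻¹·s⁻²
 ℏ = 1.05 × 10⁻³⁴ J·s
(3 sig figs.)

m_P = √(ℏc/G)
  = √(4.72 × 10⁻¹⁶)
  = 2.17 × 10⁻⁸ kg

2.17 × 10⁻⁸ kg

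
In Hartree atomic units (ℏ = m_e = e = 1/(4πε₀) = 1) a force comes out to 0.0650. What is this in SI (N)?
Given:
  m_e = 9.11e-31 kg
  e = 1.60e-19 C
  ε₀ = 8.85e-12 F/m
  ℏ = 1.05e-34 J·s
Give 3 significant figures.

5.41e-9 N

One atomic unit of force: F_au = E_h/a₀ = m_e²e⁶/((4πε₀)³ℏ⁴) = 8.33e-8 N.
0.0650 × 8.33e-8 N = 5.41e-9 N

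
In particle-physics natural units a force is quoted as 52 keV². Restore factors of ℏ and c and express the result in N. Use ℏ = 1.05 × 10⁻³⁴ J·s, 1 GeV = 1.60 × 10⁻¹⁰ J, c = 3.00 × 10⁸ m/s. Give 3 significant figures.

4.23 × 10⁻⁵ N

Force is [E]/[L] = [E]²/(ℏc); restore (ℏc)⁻¹.
1 GeV² → 1/(ℏc) × (1 GeV in J)² = 8.13 × 10⁵ N.
Convert the energy scale: 52 keV² = 5.20 × 10⁻¹¹ GeV².
Result: 5.20 × 10⁻¹¹ × 8.13 × 10⁵ = 4.23 × 10⁻⁵ N.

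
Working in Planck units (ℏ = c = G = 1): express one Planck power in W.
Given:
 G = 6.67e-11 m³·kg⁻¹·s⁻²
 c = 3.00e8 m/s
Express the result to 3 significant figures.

3.64e52 W

Dimensional analysis gives P_P = c⁵/G.
  = 2.43e42 / 6.67e-11
  = 3.64e52 W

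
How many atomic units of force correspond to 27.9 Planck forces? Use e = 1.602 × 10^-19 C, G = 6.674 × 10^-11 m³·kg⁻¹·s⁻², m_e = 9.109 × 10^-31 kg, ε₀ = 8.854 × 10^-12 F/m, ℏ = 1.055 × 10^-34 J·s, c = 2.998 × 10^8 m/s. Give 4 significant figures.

Planck force: F_P = c⁴/G = 1.210 × 10^44 N
atomic unit of force: F_au = E_h/a₀ = m_e²e⁶/((4πε₀)³ℏ⁴) = 8.220 × 10^-8 N
27.9 × 1.210 × 10^44 / 8.220 × 10^-8 = 4.109 × 10^52

4.109 × 10^52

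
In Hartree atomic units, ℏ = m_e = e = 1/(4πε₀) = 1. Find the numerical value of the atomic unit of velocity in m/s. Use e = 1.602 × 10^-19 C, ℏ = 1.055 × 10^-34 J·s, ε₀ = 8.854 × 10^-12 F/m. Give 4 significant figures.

From ℏ = m_e = e = 1/(4πε₀) = 1 the velocity scale is v_au = e²/(4πε₀ℏ).
  = 2.566 × 10^-38 / 1.174 × 10^-44
  = 2.186 × 10^6 m/s

2.186 × 10^6 m/s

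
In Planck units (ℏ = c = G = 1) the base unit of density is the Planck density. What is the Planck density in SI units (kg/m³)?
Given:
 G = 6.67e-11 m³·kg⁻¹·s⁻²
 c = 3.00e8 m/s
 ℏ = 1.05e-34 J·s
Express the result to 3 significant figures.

ρ_P = c⁵/(ℏG²)
  = 2.43e42 / 4.67e-55
  = 5.20e96 kg/m³

5.20e96 kg/m³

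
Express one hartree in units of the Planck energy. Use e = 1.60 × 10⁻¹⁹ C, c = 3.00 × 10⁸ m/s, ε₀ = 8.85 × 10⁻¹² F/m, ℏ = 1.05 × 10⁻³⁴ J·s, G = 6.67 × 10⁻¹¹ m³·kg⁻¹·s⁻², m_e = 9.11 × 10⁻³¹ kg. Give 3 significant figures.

hartree: E_h = m_e e⁴/(4πε₀ℏ)² = 4.38 × 10⁻¹⁸ J
Planck energy: E_P = √(ℏc⁵/G) = 1.96 × 10⁹ J
ratio = 4.38 × 10⁻¹⁸ / 1.96 × 10⁹ = 2.24 × 10⁻²⁷

2.24 × 10⁻²⁷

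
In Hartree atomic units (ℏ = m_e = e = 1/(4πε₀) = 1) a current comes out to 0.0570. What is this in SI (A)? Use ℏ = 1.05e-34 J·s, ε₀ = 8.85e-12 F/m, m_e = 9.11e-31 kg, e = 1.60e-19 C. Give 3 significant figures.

One atomic unit of electric current: I_au = e E_h/ℏ = m_e e⁵/((4πε₀)²ℏ³) = 6.67e-3 A.
0.0570 × 6.67e-3 A = 3.80e-4 A

3.80e-4 A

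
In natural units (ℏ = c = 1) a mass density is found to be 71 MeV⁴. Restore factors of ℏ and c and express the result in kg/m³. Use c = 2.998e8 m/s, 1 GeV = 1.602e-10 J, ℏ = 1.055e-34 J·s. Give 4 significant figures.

Mass density is [E]/(c²[L]³) = [E]⁴/(ℏ³c⁵).
1 GeV⁴ → 1/(ℏ³c⁵) × (1 GeV in J)⁴ = 2.316e20 kg/m³.
Convert the energy scale: 71 MeV⁴ = 7.10e-11 GeV⁴.
Result: 7.10e-11 × 2.316e20 = 1.644e10 kg/m³.

1.644e10 kg/m³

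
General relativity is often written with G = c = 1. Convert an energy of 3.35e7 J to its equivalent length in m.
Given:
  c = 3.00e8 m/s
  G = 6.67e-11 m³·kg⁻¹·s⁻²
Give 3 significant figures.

2.76e-37 m

Energy → length via G/c⁴.
3.35e7 J × (G/c⁴) = 2.76e-37 m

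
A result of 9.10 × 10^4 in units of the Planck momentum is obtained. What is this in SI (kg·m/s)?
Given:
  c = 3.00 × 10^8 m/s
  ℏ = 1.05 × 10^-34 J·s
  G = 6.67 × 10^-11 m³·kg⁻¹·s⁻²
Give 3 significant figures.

5.93 × 10^5 kg·m/s

One Planck momentum: p_P = √(ℏc³/G) = 6.52 kg·m/s.
9.10 × 10^4 × 6.52 kg·m/s = 5.93 × 10^5 kg·m/s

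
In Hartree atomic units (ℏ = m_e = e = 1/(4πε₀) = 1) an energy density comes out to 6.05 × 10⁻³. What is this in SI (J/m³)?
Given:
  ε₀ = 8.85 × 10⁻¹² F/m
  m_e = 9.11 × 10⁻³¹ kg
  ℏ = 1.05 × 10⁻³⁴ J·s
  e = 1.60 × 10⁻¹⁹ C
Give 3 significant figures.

One atomic unit of energy density: u_au = E_h/a₀³ = m_e⁴e¹⁰/((4πε₀)⁵ℏ⁸) = 3.01 × 10¹³ J/m³.
6.05 × 10⁻³ × 3.01 × 10¹³ J/m³ = 1.82 × 10¹¹ J/m³

1.82 × 10¹¹ J/m³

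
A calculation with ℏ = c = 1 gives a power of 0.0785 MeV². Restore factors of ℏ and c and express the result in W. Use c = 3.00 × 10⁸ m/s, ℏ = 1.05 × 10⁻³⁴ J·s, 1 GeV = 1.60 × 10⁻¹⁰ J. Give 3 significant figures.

Power is [E]/[T] = [E]²/ℏ.
1 GeV² → 1/ℏ × (1 GeV in J)² = 2.44 × 10¹⁴ W.
Convert the energy scale: 0.0785 MeV² = 7.85 × 10⁻⁸ GeV².
Result: 7.85 × 10⁻⁸ × 2.44 × 10¹⁴ = 1.91 × 10⁷ W.

1.91 × 10⁷ W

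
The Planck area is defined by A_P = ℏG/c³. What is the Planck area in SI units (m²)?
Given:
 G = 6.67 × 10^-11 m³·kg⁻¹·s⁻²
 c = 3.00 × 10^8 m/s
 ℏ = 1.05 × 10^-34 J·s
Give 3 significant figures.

A_P = ℏG/c³
  = 7.00 × 10^-45 / 2.70 × 10^25
  = 2.59 × 10^-70 m²

2.59 × 10^-70 m²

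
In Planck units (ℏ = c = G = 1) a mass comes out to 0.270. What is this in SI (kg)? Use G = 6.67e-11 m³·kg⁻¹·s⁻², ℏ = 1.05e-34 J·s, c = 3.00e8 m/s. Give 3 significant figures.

5.87e-9 kg

One Planck mass: m_P = √(ℏc/G) = 2.17e-8 kg.
0.270 × 2.17e-8 kg = 5.87e-9 kg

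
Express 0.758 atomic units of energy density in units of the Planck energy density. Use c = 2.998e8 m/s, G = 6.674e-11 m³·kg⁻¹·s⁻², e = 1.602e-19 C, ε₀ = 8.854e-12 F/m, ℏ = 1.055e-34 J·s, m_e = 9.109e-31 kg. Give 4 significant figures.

4.793e-101

atomic unit of energy density: u_au = E_h/a₀³ = m_e⁴e¹⁰/((4πε₀)⁵ℏ⁸) = 2.929e13 J/m³
Planck energy density: u_P = c⁷/(ℏG²) = 4.632e113 J/m³
0.758 × 2.929e13 / 4.632e113 = 4.793e-101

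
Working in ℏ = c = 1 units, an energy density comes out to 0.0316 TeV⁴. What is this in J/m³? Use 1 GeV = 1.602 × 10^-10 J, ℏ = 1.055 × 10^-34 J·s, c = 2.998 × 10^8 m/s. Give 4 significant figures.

[E]/[L]³ = [E]⁴/(ℏc)³; restore (ℏc)⁻³.
1 GeV⁴ → 1/(ℏc)³ × (1 GeV in J)⁴ = 2.082 × 10^37 J/m³.
Convert the energy scale: 0.0316 TeV⁴ = 3.16 × 10^10 GeV⁴.
Result: 3.16 × 10^10 × 2.082 × 10^37 = 6.578 × 10^47 J/m³.

6.578 × 10^47 J/m³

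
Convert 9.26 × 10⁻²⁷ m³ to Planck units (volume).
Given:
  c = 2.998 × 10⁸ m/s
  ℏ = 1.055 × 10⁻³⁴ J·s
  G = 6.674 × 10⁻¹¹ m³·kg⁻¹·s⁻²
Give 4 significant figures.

2.192 × 10⁷⁸

Planck volume: V_P = (ℏG/c³)^(3/2) = 4.224 × 10⁻¹⁰⁵ m³.
9.26 × 10⁻²⁷ / 4.224 × 10⁻¹⁰⁵ = 2.192 × 10⁷⁸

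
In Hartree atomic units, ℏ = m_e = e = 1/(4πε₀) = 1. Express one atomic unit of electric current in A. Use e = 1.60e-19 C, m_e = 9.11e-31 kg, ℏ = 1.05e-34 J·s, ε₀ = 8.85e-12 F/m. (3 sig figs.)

From ℏ = m_e = e = 1/(4πε₀) = 1 the current scale is I_au = e E_h/ℏ = m_e e⁵/((4πε₀)²ℏ³).
E_h = 4.38e-18 J
e·E_h/ℏ = 6.67e-3 A

6.67e-3 A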